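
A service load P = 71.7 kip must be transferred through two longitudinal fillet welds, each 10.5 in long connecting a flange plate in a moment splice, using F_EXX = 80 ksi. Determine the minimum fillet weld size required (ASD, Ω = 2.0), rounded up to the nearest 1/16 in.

w = 1/4 in

Total weld length L = 21 in.
Required throat t_e = P × Ω / (0.6 F_EXX × L) = 71.7 × 2.0 / (0.6 × 80 × 21) = 0.1423 in.
Required leg w = t_e / 0.707 = 0.2012 in → use 1/4 in.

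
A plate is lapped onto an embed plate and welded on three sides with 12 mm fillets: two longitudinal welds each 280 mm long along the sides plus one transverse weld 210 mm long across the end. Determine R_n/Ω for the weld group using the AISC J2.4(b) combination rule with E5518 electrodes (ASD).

E55XX → F_EXX = 550 MPa.
t_e = 0.707 × 12 = 8.484 mm.
R_nwl = 0.6 × 550 × 8.484 × 560 × 10⁻³ = 1568 kN (longitudinal, 2 welds).
R_nwt = 0.6 × 550 × 8.484 × 210 × 10⁻³ = 587.9 kN (transverse, base value).
(i) R_nwl + R_nwt = 2156 kN; (ii) 0.85 R_nwl + 1.5 R_nwt = 2215 kN.
R_n = max = 2215 kN [governs: (ii)]; R_n/Ω = 1107 kN.

R_n/Ω ≈ 1110 kN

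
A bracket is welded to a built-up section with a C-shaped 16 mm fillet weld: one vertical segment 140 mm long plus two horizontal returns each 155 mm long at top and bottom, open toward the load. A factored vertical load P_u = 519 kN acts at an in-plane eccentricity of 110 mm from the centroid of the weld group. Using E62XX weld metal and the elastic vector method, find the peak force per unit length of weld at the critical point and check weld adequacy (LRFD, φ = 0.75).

f_max ≈ 3400 N/mm; NOT adequate

E62XX → F_EXX = 620 MPa.
Total weld length L_w = 450 mm. Treat welds as unit-width lines.
Centroid: x̄ = 2×155×77.5 / 450 = 53.39 mm from the vertical weld.
Polar moment about centroid: J = I_x + I_y = [140³/12 + 2×155×70²] + [140×53.39² + 2(155³/12 + 155×24.11²)] = 2948000 mm³.
Direct shear f_v = P/L_w = 519×10³ / 450 = 1153 N/mm (vertical).
Torsion M = P·e = 519×10³ × 110 = 57090000 N·mm.
Critical point at (x, y) = (101.6, 70) from centroid. f_tx = M·y/J = 1356 N/mm; f_ty = M·x/J = 1968 N/mm.
Resultant f_max = √[f_tx² + (f_v + f_ty)²] = √[1356² + (1153 + 1968)²] = 3403 N/mm.
Capacity per unit length: φr_n = 0.75 × 0.6 × 620 × (0.707 × 16) = 3156 N/mm.
3403 > 3156 → NOT adequate.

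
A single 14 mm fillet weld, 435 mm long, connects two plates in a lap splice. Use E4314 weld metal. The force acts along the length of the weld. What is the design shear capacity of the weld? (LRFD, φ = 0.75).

φR_n ≈ 833 kN

E43XX → F_EXX = 430 MPa.
Effective throat t_e = 0.707 × 14 = 9.898 mm.
Total length L = 435 mm; A_we = 9.898 × 435 = 4306 mm².
F_nw = 0.6 F_EXX = 0.6 × 430 = 258 MPa.
φR_n = 0.75 × 258 × 4306 × 10⁻³ = 833.1 kN.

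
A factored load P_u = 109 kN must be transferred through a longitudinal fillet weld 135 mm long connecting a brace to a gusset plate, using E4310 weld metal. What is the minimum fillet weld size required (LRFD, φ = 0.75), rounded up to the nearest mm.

E43XX → F_EXX = 430 MPa.
Total weld length L = 135 mm.
Required throat t_e = P_u / (φ × 0.6 F_EXX × L) = 109 / (0.75 × 0.6 × 430 × 135 × 10⁻³) = 4.173 mm.
Required leg w = t_e / 0.707 = 5.902 mm → use 6 mm.

w = 6 mm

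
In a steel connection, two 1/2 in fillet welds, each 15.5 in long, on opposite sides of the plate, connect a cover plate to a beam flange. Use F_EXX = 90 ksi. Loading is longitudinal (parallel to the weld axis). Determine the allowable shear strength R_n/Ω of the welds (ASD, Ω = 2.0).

R_n/Ω ≈ 296 kip

Effective throat t_e = 0.707 × 0.5 = 0.3535 in.
Total length L = 31 in; A_we = 0.3535 × 31 = 10.96 in².
F_nw = 0.6 F_EXX = 0.6 × 90 = 54 ksi.
R_n = 54 × 10.96 = 591.8 kip; R_n/Ω = 591.8/2.0 = 295.9 kip.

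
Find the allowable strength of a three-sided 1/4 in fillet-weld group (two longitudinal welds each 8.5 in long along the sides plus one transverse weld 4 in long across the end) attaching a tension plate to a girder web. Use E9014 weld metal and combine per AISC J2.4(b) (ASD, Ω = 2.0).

E90XX → F_EXX = 90 ksi.
t_e = 0.707 × 0.25 = 0.1767 in.
R_nwl = 0.6 × 90 × 0.1767 × 17 = 162.3 kips (longitudinal, 2 welds).
R_nwt = 0.6 × 90 × 0.1767 × 4 = 38.18 kips (transverse, base value).
(i) R_nwl + R_nwt = 200.4 kips; (ii) 0.85 R_nwl + 1.5 R_nwt = 195.2 kips.
R_n = max = 200.4 kips [governs: (i)]; R_n/Ω = 100.2 kips.

R_n/Ω ≈ 100 kips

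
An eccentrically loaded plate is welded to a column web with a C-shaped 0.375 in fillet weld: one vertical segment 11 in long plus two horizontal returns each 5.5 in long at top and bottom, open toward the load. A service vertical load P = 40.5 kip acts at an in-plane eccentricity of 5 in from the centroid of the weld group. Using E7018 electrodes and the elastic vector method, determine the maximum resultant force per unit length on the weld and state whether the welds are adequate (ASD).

E70XX → F_EXX = 70 ksi.
Total weld length L_w = 22 in. Treat welds as unit-width lines.
Centroid: x̄ = 2×5.5×2.75 / 22 = 1.375 in from the vertical weld.
Polar moment about centroid: J = I_x + I_y = [11³/12 + 2×5.5×5.5²] + [11×1.375² + 2(5.5³/12 + 5.5×1.375²)] = 513 in³.
Direct shear f_v = P/L_w = 40.5 / 22 = 1.841 kip/in (vertical).
Torsion M = P·e = 40.5 × 5 = 202.5 kip·in.
Critical point at (x, y) = (4.125, 5.5) from centroid. f_tx = M·y/J = 2.171 kip/in; f_ty = M·x/J = 1.628 kip/in.
Resultant f_max = √[f_tx² + (f_v + f_ty)²] = √[2.171² + (1.841 + 1.628)²] = 4.093 kip/in.
Capacity per unit length: r_n/Ω = (1/2.0) × 0.6 × 70 × (0.707 × 0.375) = 5.568 kip/in.
4.093 ≤ 5.568 → adequate.

f_max ≈ 4.09 kip/in; adequate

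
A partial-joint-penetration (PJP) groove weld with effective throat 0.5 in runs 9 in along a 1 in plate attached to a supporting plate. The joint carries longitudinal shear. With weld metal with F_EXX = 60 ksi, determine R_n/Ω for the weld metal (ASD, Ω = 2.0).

R_n/Ω ≈ 81 kips

Effective throat (given) t_e = 0.5 in.
A_we = 0.5 × 9 = 4.5 in².
F_nw = 0.6 F_EXX = 36 ksi.
R_n/Ω = (36 × 4.5) / 2.0 = 81 kips.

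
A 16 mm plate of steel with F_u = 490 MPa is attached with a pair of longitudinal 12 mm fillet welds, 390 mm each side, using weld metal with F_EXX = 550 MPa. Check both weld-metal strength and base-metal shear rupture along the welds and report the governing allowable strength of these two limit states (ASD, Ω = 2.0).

t_e = 0.707 × 12 = 8.484 mm; L = 780 mm.
Weld metal: R_n/Ω = (1/2.0) × 0.6 × 550 × 8.484 × 780 × 10⁻³ = 1092 kN.
Base metal (shear rupture): R_n/Ω = (1/2.0) × 0.6 × 490 × 16 × 780 × 10⁻³ = 1835 kN.
Governing: weld metal.

R_n/Ω ≈ 1090 kN (weld metal governs)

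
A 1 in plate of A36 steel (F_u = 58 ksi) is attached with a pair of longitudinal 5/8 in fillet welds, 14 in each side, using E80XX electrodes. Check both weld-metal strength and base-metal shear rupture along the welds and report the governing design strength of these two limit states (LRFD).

φR_n ≈ 445 kips (weld metal governs)

E80XX → F_EXX = 80 ksi.
t_e = 0.707 × 0.625 = 0.4419 in; L = 28 in.
Weld metal: φR_n = 0.75 × 0.6 × 80 × 0.4419 × 28 = 445.4 kips.
Base metal (shear rupture): φR_n = 0.75 × 0.6 × 58 × 1 × 28 = 730.8 kips.
Governing: weld metal.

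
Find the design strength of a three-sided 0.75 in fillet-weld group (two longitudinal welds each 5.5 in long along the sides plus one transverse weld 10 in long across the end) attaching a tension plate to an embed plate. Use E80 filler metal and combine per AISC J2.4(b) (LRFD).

E80XX → F_EXX = 80 ksi.
t_e = 0.707 × 0.75 = 0.5302 in.
R_nwl = 0.6 × 80 × 0.5302 × 11 = 280 kips (longitudinal, 2 welds).
R_nwt = 0.6 × 80 × 0.5302 × 10 = 254.5 kips (transverse, base value).
(i) R_nwl + R_nwt = 534.5 kips; (ii) 0.85 R_nwl + 1.5 R_nwt = 619.8 kips.
R_n = max = 619.8 kips [governs: (ii)]; φR_n = 464.8 kips.

φR_n ≈ 465 kips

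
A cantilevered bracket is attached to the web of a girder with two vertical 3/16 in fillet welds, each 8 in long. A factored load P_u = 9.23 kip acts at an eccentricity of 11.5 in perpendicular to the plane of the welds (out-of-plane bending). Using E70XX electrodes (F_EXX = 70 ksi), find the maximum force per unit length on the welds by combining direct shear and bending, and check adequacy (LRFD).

f_max ≈ 5.01 kip/in; NOT adequate

L_w = 2 × 8 = 16 in; section modulus (unit throat) S = 2 × L²/6 = 21.33 in².
Direct shear f_v = P/L_w = 9.23/16 = 0.5769 kip/in.
Moment M = P × e = 9.23 × 11.5 = 106.15 kip·in; bending f_b = M/S = 4.976 kip/in.
f_max = √(f_v² + f_b²) = √(0.5769² + 4.976²) = 5.009 kip/in.
φr_n = 0.75 × 0.6 × 70 × (0.707 × 0.1875) = 4.176 kip/in → NOT adequate.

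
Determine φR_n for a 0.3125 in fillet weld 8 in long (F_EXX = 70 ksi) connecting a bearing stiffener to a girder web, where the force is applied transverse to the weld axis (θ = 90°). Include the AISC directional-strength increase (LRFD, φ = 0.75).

φR_n ≈ 83.5 kips

t_e = 0.707 × 0.3125 = 0.2209 in; A_we = 0.2209 × 8 = 1.767 in².
Directional factor: 1.0 + 0.5 sin^1.5(90°) = 1.5.
F_nw = 0.6 × 70 × 1.5 = 63 ksi.
φR_n = 0.75 × 63 × 1.767 = 83.51 kips.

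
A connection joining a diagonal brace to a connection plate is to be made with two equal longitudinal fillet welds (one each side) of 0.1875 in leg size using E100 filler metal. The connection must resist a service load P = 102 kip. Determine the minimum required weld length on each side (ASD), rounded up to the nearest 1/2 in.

E100XX → F_EXX = 100 ksi.
Throat t_e = 0.707 × 0.1875 = 0.1326 in.
r_n/Ω = (0.6 × 100 × 0.1326) / 2.0 = 3.977 kip/in.
L_req = P / (r_n/Ω) = 102 / 3.977 = 25.65 in total.
Per side: 25.65 / 2 = 12.82 in.
Round up → use L = 13 in on each side.

L = 13 in on each side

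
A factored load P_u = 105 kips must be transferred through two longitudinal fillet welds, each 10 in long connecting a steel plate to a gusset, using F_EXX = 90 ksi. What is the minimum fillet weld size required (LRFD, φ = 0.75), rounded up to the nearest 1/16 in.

Total weld length L = 20 in.
Required throat t_e = P_u / (φ × 0.6 F_EXX × L) = 105 / (0.75 × 0.6 × 90 × 20) = 0.1296 in.
Required leg w = t_e / 0.707 = 0.1834 in → use 3/16 in.

w = 3/16 in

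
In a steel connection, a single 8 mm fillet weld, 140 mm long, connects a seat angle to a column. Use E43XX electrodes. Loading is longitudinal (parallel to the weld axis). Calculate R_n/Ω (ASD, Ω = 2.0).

R_n/Ω ≈ 102 kN

E43XX → F_EXX = 430 MPa.
Effective throat t_e = 0.707 × 8 = 5.656 mm.
Total length L = 140 mm; A_we = 5.656 × 140 = 791.8 mm².
F_nw = 0.6 F_EXX = 0.6 × 430 = 258 MPa.
R_n = 258 × 791.8 × 10⁻³ = 204.3 kN; R_n/Ω = 204.3/2.0 = 102.1 kN.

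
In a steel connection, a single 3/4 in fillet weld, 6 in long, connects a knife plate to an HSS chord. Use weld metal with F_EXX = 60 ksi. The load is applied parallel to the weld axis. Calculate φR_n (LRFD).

φR_n ≈ 85.9 kip

Effective throat t_e = 0.707 × 0.75 = 0.5302 in.
Total length L = 6 in; A_we = 0.5302 × 6 = 3.181 in².
F_nw = 0.6 F_EXX = 0.6 × 60 = 36 ksi.
φR_n = 0.75 × 36 × 3.181 = 85.9 kip.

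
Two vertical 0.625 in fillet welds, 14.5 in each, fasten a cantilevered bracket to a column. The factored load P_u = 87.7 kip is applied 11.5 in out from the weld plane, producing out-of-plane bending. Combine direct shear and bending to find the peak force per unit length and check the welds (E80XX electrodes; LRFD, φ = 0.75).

E80XX → F_EXX = 80 ksi.
L_w = 2 × 14.5 = 29 in; section modulus (unit throat) S = 2 × L²/6 = 70.08 in².
Direct shear f_v = P/L_w = 87.7/29 = 3.024 kip/in.
Moment M = P × e = 87.7 × 11.5 = 1008.6 kip·in; bending f_b = M/S = 14.39 kip/in.
f_max = √(f_v² + f_b²) = √(3.024² + 14.39²) = 14.71 kip/in.
φr_n = 0.75 × 0.6 × 80 × (0.707 × 0.625) = 15.91 kip/in → adequate.

f_max ≈ 14.7 kip/in; adequate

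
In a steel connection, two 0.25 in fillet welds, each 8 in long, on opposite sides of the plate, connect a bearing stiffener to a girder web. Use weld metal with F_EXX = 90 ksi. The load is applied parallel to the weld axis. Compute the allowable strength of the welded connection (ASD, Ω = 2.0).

R_n/Ω ≈ 76.4 kip

Effective throat t_e = 0.707 × 0.25 = 0.1767 in.
Total length L = 16 in; A_we = 0.1767 × 16 = 2.828 in².
F_nw = 0.6 F_EXX = 0.6 × 90 = 54 ksi.
R_n = 54 × 2.828 = 152.7 kip; R_n/Ω = 152.7/2.0 = 76.36 kip.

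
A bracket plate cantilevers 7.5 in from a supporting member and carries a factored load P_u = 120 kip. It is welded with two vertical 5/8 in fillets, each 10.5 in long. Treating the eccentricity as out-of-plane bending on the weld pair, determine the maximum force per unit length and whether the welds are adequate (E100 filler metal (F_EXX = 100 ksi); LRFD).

L_w = 2 × 10.5 = 21 in; section modulus (unit throat) S = 2 × L²/6 = 36.75 in².
Direct shear f_v = P/L_w = 120/21 = 5.714 kip/in.
Moment M = P × e = 120 × 7.5 = 900 kip·in; bending f_b = M/S = 24.49 kip/in.
f_max = √(f_v² + f_b²) = √(5.714² + 24.49²) = 25.15 kip/in.
φr_n = 0.75 × 0.6 × 100 × (0.707 × 0.625) = 19.88 kip/in → NOT adequate.

f_max ≈ 25.1 kip/in; NOT adequate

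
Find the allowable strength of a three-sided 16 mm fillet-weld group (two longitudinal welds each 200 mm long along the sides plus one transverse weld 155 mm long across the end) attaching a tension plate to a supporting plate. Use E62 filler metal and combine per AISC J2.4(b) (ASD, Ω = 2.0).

R_n/Ω ≈ 1200 kN

E62XX → F_EXX = 620 MPa.
t_e = 0.707 × 16 = 11.31 mm.
R_nwl = 0.6 × 620 × 11.31 × 400 × 10⁻³ = 1683 kN (longitudinal, 2 welds).
R_nwt = 0.6 × 620 × 11.31 × 155 × 10⁻³ = 652.2 kN (transverse, base value).
(i) R_nwl + R_nwt = 2335 kN; (ii) 0.85 R_nwl + 1.5 R_nwt = 2409 kN.
R_n = max = 2409 kN [governs: (ii)]; R_n/Ω = 1205 kN.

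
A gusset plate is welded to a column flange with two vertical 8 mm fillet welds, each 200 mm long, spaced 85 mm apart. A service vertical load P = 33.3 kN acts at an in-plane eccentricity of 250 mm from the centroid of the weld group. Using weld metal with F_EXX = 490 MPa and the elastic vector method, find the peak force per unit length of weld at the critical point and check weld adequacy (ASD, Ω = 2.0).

Total weld length L_w = 400 mm. Treat welds as unit-width lines.
Polar moment about centroid: J = 2[d³/12 + d(b/2)²] = 2[200³/12 + 200×42.5²] = 2056000 mm³.
Direct shear f_v = P/L_w = 33.3×10³ / 400 = 83.25 N/mm (vertical).
Torsion M = P·e = 33.3×10³ × 250 = 8325000 N·mm.
Critical point at (x, y) = (42.5, 100) from centroid. f_tx = M·y/J = 404.9 N/mm; f_ty = M·x/J = 172.1 N/mm.
Resultant f_max = √[f_tx² + (f_v + f_ty)²] = √[404.9² + (83.25 + 172.1)²] = 478.7 N/mm.
Capacity per unit length: r_n/Ω = (1/2.0) × 0.6 × 490 × (0.707 × 8) = 831.4 N/mm.
478.7 ≤ 831.4 → adequate.

f_max ≈ 479 N/mm; adequate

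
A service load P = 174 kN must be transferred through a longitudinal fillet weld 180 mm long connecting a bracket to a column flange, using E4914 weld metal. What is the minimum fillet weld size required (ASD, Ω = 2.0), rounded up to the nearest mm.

w = 10 mm

E49XX → F_EXX = 490 MPa.
Total weld length L = 180 mm.
Required throat t_e = P × Ω / (0.6 F_EXX × L) = 174 × 2.0 / (0.6 × 490 × 180 × 10⁻³) = 6.576 mm.
Required leg w = t_e / 0.707 = 9.301 mm → use 10 mm.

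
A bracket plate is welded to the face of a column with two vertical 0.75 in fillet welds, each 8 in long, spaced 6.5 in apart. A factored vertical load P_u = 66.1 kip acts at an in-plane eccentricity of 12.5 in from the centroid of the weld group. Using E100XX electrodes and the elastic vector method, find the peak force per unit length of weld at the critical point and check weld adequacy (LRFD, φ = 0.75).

f_max ≈ 19.6 kip/in; adequate

E100XX → F_EXX = 100 ksi.
Total weld length L_w = 16 in. Treat welds as unit-width lines.
Polar moment about centroid: J = 2[d³/12 + d(b/2)²] = 2[8³/12 + 8×3.25²] = 254.3 in³.
Direct shear f_v = P/L_w = 66.1 / 16 = 4.131 kip/in (vertical).
Torsion M = P·e = 66.1 × 12.5 = 826.25 kip·in.
Critical point at (x, y) = (3.25, 4) from centroid. f_tx = M·y/J = 12.99 kip/in; f_ty = M·x/J = 10.56 kip/in.
Resultant f_max = √[f_tx² + (f_v + f_ty)²] = √[12.99² + (4.131 + 10.56)²] = 19.61 kip/in.
Capacity per unit length: φr_n = 0.75 × 0.6 × 100 × (0.707 × 0.75) = 23.86 kip/in.
19.61 ≤ 23.86 → adequate.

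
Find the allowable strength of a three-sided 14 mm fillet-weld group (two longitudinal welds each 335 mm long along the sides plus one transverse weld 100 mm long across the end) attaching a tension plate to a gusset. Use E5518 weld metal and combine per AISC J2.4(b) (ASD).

E55XX → F_EXX = 550 MPa.
t_e = 0.707 × 14 = 9.898 mm.
R_nwl = 0.6 × 550 × 9.898 × 670 × 10⁻³ = 2188 kN (longitudinal, 2 welds).
R_nwt = 0.6 × 550 × 9.898 × 100 × 10⁻³ = 326.6 kN (transverse, base value).
(i) R_nwl + R_nwt = 2515 kN; (ii) 0.85 R_nwl + 1.5 R_nwt = 2350 kN.
R_n = max = 2515 kN [governs: (i)]; R_n/Ω = 1258 kN.

R_n/Ω ≈ 1260 kN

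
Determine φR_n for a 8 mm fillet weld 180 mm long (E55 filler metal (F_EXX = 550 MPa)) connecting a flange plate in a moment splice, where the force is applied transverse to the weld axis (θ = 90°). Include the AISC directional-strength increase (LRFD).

φR_n ≈ 378 kN

t_e = 0.707 × 8 = 5.656 mm; A_we = 5.656 × 180 = 1018 mm².
Directional factor: 1.0 + 0.5 sin^1.5(90°) = 1.5.
F_nw = 0.6 × 550 × 1.5 = 495 MPa.
φR_n = 0.75 × 495 × 1018 × 10⁻³ = 378 kN.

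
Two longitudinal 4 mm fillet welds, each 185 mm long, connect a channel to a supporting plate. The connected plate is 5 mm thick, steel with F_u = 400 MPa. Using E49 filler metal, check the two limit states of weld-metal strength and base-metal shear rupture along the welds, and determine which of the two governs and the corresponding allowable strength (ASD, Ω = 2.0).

E49XX → F_EXX = 490 MPa.
t_e = 0.707 × 4 = 2.828 mm; L = 370 mm.
Weld metal: R_n/Ω = (1/2.0) × 0.6 × 490 × 2.828 × 370 × 10⁻³ = 153.8 kN.
Base metal (shear rupture): R_n/Ω = (1/2.0) × 0.6 × 400 × 5 × 370 × 10⁻³ = 222 kN.
Governing: weld metal.

R_n/Ω ≈ 154 kN (weld metal governs)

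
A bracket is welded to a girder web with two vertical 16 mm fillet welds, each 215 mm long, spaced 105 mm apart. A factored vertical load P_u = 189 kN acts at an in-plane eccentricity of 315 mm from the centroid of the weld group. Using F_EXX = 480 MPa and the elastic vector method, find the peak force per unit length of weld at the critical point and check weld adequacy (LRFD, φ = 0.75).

f_max ≈ 2730 N/mm; NOT adequate

Total weld length L_w = 430 mm. Treat welds as unit-width lines.
Polar moment about centroid: J = 2[d³/12 + d(b/2)²] = 2[215³/12 + 215×52.5²] = 2842000 mm³.
Direct shear f_v = P/L_w = 189×10³ / 430 = 439.5 N/mm (vertical).
Torsion M = P·e = 189×10³ × 315 = 59535000 N·mm.
Critical point at (x, y) = (52.5, 107.5) from centroid. f_tx = M·y/J = 2252 N/mm; f_ty = M·x/J = 1100 N/mm.
Resultant f_max = √[f_tx² + (f_v + f_ty)²] = √[2252² + (439.5 + 1100)²] = 2728 N/mm.
Capacity per unit length: φr_n = 0.75 × 0.6 × 480 × (0.707 × 16) = 2443 N/mm.
2728 > 2443 → NOT adequate.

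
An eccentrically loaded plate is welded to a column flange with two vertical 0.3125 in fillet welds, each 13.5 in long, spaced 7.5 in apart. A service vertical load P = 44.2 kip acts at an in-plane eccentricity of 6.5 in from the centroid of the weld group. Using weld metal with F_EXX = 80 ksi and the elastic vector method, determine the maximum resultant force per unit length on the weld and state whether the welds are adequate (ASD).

f_max ≈ 3.88 kip/in; adequate

Total weld length L_w = 27 in. Treat welds as unit-width lines.
Polar moment about centroid: J = 2[d³/12 + d(b/2)²] = 2[13.5³/12 + 13.5×3.75²] = 789.8 in³.
Direct shear f_v = P/L_w = 44.2 / 27 = 1.637 kip/in (vertical).
Torsion M = P·e = 44.2 × 6.5 = 287.3 kip·in.
Critical point at (x, y) = (3.75, 6.75) from centroid. f_tx = M·y/J = 2.456 kip/in; f_ty = M·x/J = 1.364 kip/in.
Resultant f_max = √[f_tx² + (f_v + f_ty)²] = √[2.456² + (1.637 + 1.364)²] = 3.878 kip/in.
Capacity per unit length: r_n/Ω = (1/2.0) × 0.6 × 80 × (0.707 × 0.3125) = 5.302 kip/in.
3.878 ≤ 5.302 → adequate.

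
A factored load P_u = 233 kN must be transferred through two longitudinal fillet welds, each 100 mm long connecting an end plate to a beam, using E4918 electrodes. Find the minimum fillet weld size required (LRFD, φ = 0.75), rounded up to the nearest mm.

w = 8 mm

E49XX → F_EXX = 490 MPa.
Total weld length L = 200 mm.
Required throat t_e = P_u / (φ × 0.6 F_EXX × L) = 233 / (0.75 × 0.6 × 490 × 200 × 10⁻³) = 5.283 mm.
Required leg w = t_e / 0.707 = 7.473 mm → use 8 mm.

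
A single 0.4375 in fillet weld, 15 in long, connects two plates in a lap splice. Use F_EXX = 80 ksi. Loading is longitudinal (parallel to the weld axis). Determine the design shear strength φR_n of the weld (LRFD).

Effective throat t_e = 0.707 × 0.4375 = 0.3093 in.
Total length L = 15 in; A_we = 0.3093 × 15 = 4.64 in².
F_nw = 0.6 F_EXX = 0.6 × 80 = 48 ksi.
φR_n = 0.75 × 48 × 4.64 = 167 kips.

φR_n ≈ 167 kips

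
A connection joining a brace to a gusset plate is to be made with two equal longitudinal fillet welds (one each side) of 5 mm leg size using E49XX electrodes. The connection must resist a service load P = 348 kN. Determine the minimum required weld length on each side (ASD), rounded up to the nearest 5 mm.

L = 335 mm on each side

E49XX → F_EXX = 490 MPa.
Throat t_e = 0.707 × 5 = 3.535 mm.
r_n/Ω = (0.6 × 490 × 3.535) / 2.0 = 519.6 N/mm = 0.5196 kN/mm.
L_req = P / (r_n/Ω) = 348 / 0.5196 = 669.7 mm total.
Per side: 669.7 / 2 = 334.8 mm.
Round up → use L = 335 mm on each side.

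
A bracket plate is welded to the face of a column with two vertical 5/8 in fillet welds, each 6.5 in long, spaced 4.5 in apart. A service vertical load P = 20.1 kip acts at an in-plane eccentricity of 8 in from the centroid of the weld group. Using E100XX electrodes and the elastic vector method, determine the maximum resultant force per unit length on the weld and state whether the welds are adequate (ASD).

f_max ≈ 6.7 kip/in; adequate

E100XX → F_EXX = 100 ksi.
Total weld length L_w = 13 in. Treat welds as unit-width lines.
Polar moment about centroid: J = 2[d³/12 + d(b/2)²] = 2[6.5³/12 + 6.5×2.25²] = 111.6 in³.
Direct shear f_v = P/L_w = 20.1 / 13 = 1.546 kip/in (vertical).
Torsion M = P·e = 20.1 × 8 = 160.8 kip·in.
Critical point at (x, y) = (2.25, 3.25) from centroid. f_tx = M·y/J = 4.683 kip/in; f_ty = M·x/J = 3.242 kip/in.
Resultant f_max = √[f_tx² + (f_v + f_ty)²] = √[4.683² + (1.546 + 3.242)²] = 6.698 kip/in.
Capacity per unit length: r_n/Ω = (1/2.0) × 0.6 × 100 × (0.707 × 0.625) = 13.26 kip/in.
6.698 ≤ 13.26 → adequate.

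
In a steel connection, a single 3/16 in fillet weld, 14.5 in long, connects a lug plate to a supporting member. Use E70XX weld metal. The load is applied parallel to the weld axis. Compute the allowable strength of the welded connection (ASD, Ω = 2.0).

E70XX → F_EXX = 70 ksi.
Effective throat t_e = 0.707 × 0.1875 = 0.1326 in.
Total length L = 14.5 in; A_we = 0.1326 × 14.5 = 1.922 in².
F_nw = 0.6 F_EXX = 0.6 × 70 = 42 ksi.
R_n = 42 × 1.922 = 80.73 kips; R_n/Ω = 80.73/2.0 = 40.37 kips.

R_n/Ω ≈ 40.4 kips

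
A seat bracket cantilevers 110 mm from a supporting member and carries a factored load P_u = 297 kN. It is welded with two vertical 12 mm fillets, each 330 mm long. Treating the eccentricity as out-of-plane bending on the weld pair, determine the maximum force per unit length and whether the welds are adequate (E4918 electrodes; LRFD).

E49XX → F_EXX = 490 MPa.
L_w = 2 × 330 = 660 mm; section modulus (unit throat) S = 2 × L²/6 = 36300 mm².
Direct shear f_v = P/L_w = 297×10³/660 = 450 N/mm.
Moment M = P × e = 297×10³ × 110 = 32670000 N·mm; bending f_b = M/S = 900 N/mm.
f_max = √(f_v² + f_b²) = √(450² + 900²) = 1006 N/mm.
φr_n = 0.75 × 0.6 × 490 × (0.707 × 12) = 1871 N/mm → adequate.

f_max ≈ 1010 N/mm; adequate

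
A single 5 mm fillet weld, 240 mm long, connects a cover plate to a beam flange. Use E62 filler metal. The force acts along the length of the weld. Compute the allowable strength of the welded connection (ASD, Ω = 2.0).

E62XX → F_EXX = 620 MPa.
Effective throat t_e = 0.707 × 5 = 3.535 mm.
Total length L = 240 mm; A_we = 3.535 × 240 = 848.4 mm².
F_nw = 0.6 F_EXX = 0.6 × 620 = 372 MPa.
R_n = 372 × 848.4 × 10⁻³ = 315.6 kN; R_n/Ω = 315.6/2.0 = 157.8 kN.

R_n/Ω ≈ 158 kN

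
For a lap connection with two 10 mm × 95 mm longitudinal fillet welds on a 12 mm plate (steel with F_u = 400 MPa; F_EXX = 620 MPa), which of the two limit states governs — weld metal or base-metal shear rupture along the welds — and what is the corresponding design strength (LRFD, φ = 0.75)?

φR_n ≈ 375 kN (weld metal governs)

t_e = 0.707 × 10 = 7.07 mm; L = 190 mm.
Weld metal: φR_n = 0.75 × 0.6 × 620 × 7.07 × 190 × 10⁻³ = 374.8 kN.
Base metal (shear rupture): φR_n = 0.75 × 0.6 × 400 × 12 × 190 × 10⁻³ = 410.4 kN.
Governing: weld metal.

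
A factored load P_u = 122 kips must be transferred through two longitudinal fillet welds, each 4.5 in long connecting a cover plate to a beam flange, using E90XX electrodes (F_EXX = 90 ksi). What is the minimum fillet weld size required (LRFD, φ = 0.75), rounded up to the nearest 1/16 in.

w = 1/2 in

Total weld length L = 9 in.
Required throat t_e = P_u / (φ × 0.6 F_EXX × L) = 122 / (0.75 × 0.6 × 90 × 9) = 0.3347 in.
Required leg w = t_e / 0.707 = 0.4734 in → use 1/2 in.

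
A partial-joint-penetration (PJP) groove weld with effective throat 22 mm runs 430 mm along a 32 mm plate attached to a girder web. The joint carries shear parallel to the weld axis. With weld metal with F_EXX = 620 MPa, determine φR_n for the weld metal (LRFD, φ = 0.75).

φR_n ≈ 2640 kN

Effective throat (given) t_e = 22 mm.
A_we = 22 × 430 = 9460 mm².
F_nw = 0.6 F_EXX = 372 MPa.
φR_n = 0.75 × 372 × 9460 × 10⁻³ = 2639 kN.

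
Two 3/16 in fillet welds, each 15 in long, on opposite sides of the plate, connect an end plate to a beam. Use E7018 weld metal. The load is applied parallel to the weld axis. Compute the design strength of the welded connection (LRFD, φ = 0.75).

E70XX → F_EXX = 70 ksi.
Effective throat t_e = 0.707 × 0.1875 = 0.1326 in.
Total length L = 30 in; A_we = 0.1326 × 30 = 3.977 in².
F_nw = 0.6 F_EXX = 0.6 × 70 = 42 ksi.
φR_n = 0.75 × 42 × 3.977 = 125.3 kips.

φR_n ≈ 125 kips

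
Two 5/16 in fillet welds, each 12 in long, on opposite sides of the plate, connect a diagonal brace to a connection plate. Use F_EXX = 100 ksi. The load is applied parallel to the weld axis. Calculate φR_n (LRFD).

φR_n ≈ 239 kip

Effective throat t_e = 0.707 × 0.3125 = 0.2209 in.
Total length L = 24 in; A_we = 0.2209 × 24 = 5.302 in².
F_nw = 0.6 F_EXX = 0.6 × 100 = 60 ksi.
φR_n = 0.75 × 60 × 5.302 = 238.6 kip.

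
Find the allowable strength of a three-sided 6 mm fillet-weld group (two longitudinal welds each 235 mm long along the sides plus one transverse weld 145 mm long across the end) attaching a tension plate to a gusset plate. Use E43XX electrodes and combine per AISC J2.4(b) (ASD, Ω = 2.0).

R_n/Ω ≈ 338 kN

E43XX → F_EXX = 430 MPa.
t_e = 0.707 × 6 = 4.242 mm.
R_nwl = 0.6 × 430 × 4.242 × 470 × 10⁻³ = 514.4 kN (longitudinal, 2 welds).
R_nwt = 0.6 × 430 × 4.242 × 145 × 10⁻³ = 158.7 kN (transverse, base value).
(i) R_nwl + R_nwt = 673.1 kN; (ii) 0.85 R_nwl + 1.5 R_nwt = 675.3 kN.
R_n = max = 675.3 kN [governs: (ii)]; R_n/Ω = 337.6 kN.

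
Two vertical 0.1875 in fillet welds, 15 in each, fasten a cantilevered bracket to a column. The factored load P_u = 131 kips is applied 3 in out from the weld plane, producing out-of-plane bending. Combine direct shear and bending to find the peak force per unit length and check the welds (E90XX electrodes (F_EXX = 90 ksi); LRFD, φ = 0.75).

L_w = 2 × 15 = 30 in; section modulus (unit throat) S = 2 × L²/6 = 75 in².
Direct shear f_v = P/L_w = 131/30 = 4.367 kip/in.
Moment M = P × e = 131 × 3 = 393 kip·in; bending f_b = M/S = 5.24 kip/in.
f_max = √(f_v² + f_b²) = √(4.367² + 5.24²) = 6.821 kip/in.
φr_n = 0.75 × 0.6 × 90 × (0.707 × 0.1875) = 5.369 kip/in → NOT adequate.

f_max ≈ 6.82 kip/in; NOT adequate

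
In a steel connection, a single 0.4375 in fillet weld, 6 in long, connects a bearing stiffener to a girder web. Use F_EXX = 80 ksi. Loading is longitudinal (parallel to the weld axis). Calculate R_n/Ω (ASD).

Effective throat t_e = 0.707 × 0.4375 = 0.3093 in.
Total length L = 6 in; A_we = 0.3093 × 6 = 1.856 in².
F_nw = 0.6 F_EXX = 0.6 × 80 = 48 ksi.
R_n = 48 × 1.856 = 89.08 kip; R_n/Ω = 89.08/2.0 = 44.54 kip.

R_n/Ω ≈ 44.5 kip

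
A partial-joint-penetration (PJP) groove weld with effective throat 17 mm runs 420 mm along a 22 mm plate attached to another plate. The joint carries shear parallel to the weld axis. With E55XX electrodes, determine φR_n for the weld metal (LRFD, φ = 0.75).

φR_n ≈ 1770 kN

E55XX → F_EXX = 550 MPa.
Effective throat (given) t_e = 17 mm.
A_we = 17 × 420 = 7140 mm².
F_nw = 0.6 F_EXX = 330 MPa.
φR_n = 0.75 × 330 × 7140 × 10⁻³ = 1767 kN.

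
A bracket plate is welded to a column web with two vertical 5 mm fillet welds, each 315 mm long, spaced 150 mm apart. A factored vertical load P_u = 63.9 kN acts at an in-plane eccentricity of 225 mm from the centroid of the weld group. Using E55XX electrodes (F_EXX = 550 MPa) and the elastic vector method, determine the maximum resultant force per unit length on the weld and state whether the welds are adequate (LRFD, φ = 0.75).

Total weld length L_w = 630 mm. Treat welds as unit-width lines.
Polar moment about centroid: J = 2[d³/12 + d(b/2)²] = 2[315³/12 + 315×75²] = 8753000 mm³.
Direct shear f_v = P/L_w = 63.9×10³ / 630 = 101.4 N/mm (vertical).
Torsion M = P·e = 63.9×10³ × 225 = 14378000 N·mm.
Critical point at (x, y) = (75, 157.5) from centroid. f_tx = M·y/J = 258.7 N/mm; f_ty = M·x/J = 123.2 N/mm.
Resultant f_max = √[f_tx² + (f_v + f_ty)²] = √[258.7² + (101.4 + 123.2)²] = 342.6 N/mm.
Capacity per unit length: φr_n = 0.75 × 0.6 × 550 × (0.707 × 5) = 874.9 N/mm.
342.6 ≤ 874.9 → adequate.

f_max ≈ 343 N/mm; adequate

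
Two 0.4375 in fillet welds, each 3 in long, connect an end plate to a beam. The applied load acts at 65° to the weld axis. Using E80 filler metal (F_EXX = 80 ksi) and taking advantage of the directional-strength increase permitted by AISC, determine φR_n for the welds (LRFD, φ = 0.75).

t_e = 0.707 × 0.4375 = 0.3093 in; A_we = 0.3093 × 6 = 1.856 in².
Directional factor: 1.0 + 0.5 sin^1.5(65°) = 1.431.
F_nw = 0.6 × 80 × 1.431 = 68.71 ksi.
φR_n = 0.75 × 68.71 × 1.856 = 95.63 kips.

φR_n ≈ 95.6 kips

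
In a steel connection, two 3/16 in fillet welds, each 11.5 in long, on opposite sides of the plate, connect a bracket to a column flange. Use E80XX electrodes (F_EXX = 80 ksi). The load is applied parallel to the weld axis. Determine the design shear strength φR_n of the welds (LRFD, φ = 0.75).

φR_n ≈ 110 kip

Effective throat t_e = 0.707 × 0.1875 = 0.1326 in.
Total length L = 23 in; A_we = 0.1326 × 23 = 3.049 in².
F_nw = 0.6 F_EXX = 0.6 × 80 = 48 ksi.
φR_n = 0.75 × 48 × 3.049 = 109.8 kip.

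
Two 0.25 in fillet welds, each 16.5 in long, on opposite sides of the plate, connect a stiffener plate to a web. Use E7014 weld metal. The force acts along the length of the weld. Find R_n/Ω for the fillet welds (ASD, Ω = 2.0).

R_n/Ω ≈ 122 kips

E70XX → F_EXX = 70 ksi.
Effective throat t_e = 0.707 × 0.25 = 0.1767 in.
Total length L = 33 in; A_we = 0.1767 × 33 = 5.833 in².
F_nw = 0.6 F_EXX = 0.6 × 70 = 42 ksi.
R_n = 42 × 5.833 = 245 kips; R_n/Ω = 245/2.0 = 122.5 kips.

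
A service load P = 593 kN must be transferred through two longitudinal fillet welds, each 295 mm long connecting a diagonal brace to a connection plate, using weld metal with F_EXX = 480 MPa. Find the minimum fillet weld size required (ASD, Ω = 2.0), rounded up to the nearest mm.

Total weld length L = 590 mm.
Required throat t_e = P × Ω / (0.6 F_EXX × L) = 593 × 2.0 / (0.6 × 480 × 590 × 10⁻³) = 6.98 mm.
Required leg w = t_e / 0.707 = 9.872 mm → use 10 mm.

w = 10 mm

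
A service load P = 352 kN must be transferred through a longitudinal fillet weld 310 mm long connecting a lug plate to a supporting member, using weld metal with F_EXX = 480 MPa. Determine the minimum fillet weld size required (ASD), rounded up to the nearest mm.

Total weld length L = 310 mm.
Required throat t_e = P × Ω / (0.6 F_EXX × L) = 352 × 2.0 / (0.6 × 480 × 310 × 10⁻³) = 7.885 mm.
Required leg w = t_e / 0.707 = 11.15 mm → use 12 mm.

w = 12 mm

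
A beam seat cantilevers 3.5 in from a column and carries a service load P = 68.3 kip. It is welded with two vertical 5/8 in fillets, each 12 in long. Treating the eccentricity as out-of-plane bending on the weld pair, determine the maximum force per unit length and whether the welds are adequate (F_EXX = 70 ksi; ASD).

f_max ≈ 5.74 kip/in; adequate

L_w = 2 × 12 = 24 in; section modulus (unit throat) S = 2 × L²/6 = 48 in².
Direct shear f_v = P/L_w = 68.3/24 = 2.846 kip/in.
Moment M = P × e = 68.3 × 3.5 = 239.05 kip·in; bending f_b = M/S = 4.98 kip/in.
f_max = √(f_v² + f_b²) = √(2.846² + 4.98²) = 5.736 kip/in.
r_n/Ω = (1/2.0) × 0.6 × 70 × (0.707 × 0.625) = 9.279 kip/in → adequate.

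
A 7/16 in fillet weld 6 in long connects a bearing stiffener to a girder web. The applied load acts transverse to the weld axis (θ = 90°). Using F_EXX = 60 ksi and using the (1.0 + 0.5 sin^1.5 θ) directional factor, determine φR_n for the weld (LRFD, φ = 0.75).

φR_n ≈ 75.2 kips

t_e = 0.707 × 0.4375 = 0.3093 in; A_we = 0.3093 × 6 = 1.856 in².
Directional factor: 1.0 + 0.5 sin^1.5(90°) = 1.5.
F_nw = 0.6 × 60 × 1.5 = 54 ksi.
φR_n = 0.75 × 54 × 1.856 = 75.16 kips.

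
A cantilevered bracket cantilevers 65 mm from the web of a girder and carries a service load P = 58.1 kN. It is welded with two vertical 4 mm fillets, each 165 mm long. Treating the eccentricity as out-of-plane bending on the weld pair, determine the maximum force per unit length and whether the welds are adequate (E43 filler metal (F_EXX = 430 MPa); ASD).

f_max ≈ 452 N/mm; NOT adequate

L_w = 2 × 165 = 330 mm; section modulus (unit throat) S = 2 × L²/6 = 9075 mm².
Direct shear f_v = P/L_w = 58.1×10³/330 = 176.1 N/mm.
Moment M = P × e = 58.1×10³ × 65 = 3776500 N·mm; bending f_b = M/S = 416.1 N/mm.
f_max = √(f_v² + f_b²) = √(176.1² + 416.1²) = 451.9 N/mm.
r_n/Ω = (1/2.0) × 0.6 × 430 × (0.707 × 4) = 364.8 N/mm → NOT adequate.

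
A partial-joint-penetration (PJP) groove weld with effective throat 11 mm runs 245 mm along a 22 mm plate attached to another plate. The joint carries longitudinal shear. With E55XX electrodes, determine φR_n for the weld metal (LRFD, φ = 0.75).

φR_n ≈ 667 kN

E55XX → F_EXX = 550 MPa.
Effective throat (given) t_e = 11 mm.
A_we = 11 × 245 = 2695 mm².
F_nw = 0.6 F_EXX = 330 MPa.
φR_n = 0.75 × 330 × 2695 × 10⁻³ = 667 kN.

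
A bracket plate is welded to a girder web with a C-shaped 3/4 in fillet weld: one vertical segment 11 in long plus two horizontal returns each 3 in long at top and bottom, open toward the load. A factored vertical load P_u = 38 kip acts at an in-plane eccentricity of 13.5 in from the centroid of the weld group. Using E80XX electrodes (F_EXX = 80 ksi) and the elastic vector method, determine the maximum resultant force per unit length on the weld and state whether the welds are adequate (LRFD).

f_max ≈ 11.2 kip/in; adequate

Total weld length L_w = 17 in. Treat welds as unit-width lines.
Centroid: x̄ = 2×3×1.5 / 17 = 0.5294 in from the vertical weld.
Polar moment about centroid: J = I_x + I_y = [11³/12 + 2×3×5.5²] + [11×0.5294² + 2(3³/12 + 3×0.9706²)] = 305.7 in³.
Direct shear f_v = P/L_w = 38 / 17 = 2.235 kip/in (vertical).
Torsion M = P·e = 38 × 13.5 = 513 kip·in.
Critical point at (x, y) = (2.471, 5.5) from centroid. f_tx = M·y/J = 9.231 kip/in; f_ty = M·x/J = 4.147 kip/in.
Resultant f_max = √[f_tx² + (f_v + f_ty)²] = √[9.231² + (2.235 + 4.147)²] = 11.22 kip/in.
Capacity per unit length: φr_n = 0.75 × 0.6 × 80 × (0.707 × 0.75) = 19.09 kip/in.
11.22 ≤ 19.09 → adequate.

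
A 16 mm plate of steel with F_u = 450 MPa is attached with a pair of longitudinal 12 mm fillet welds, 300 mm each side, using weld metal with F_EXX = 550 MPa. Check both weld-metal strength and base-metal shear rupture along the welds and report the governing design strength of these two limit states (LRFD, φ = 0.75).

t_e = 0.707 × 12 = 8.484 mm; L = 600 mm.
Weld metal: φR_n = 0.75 × 0.6 × 550 × 8.484 × 600 × 10⁻³ = 1260 kN.
Base metal (shear rupture): φR_n = 0.75 × 0.6 × 450 × 16 × 600 × 10⁻³ = 1944 kN.
Governing: weld metal.

φR_n ≈ 1260 kN (weld metal governs)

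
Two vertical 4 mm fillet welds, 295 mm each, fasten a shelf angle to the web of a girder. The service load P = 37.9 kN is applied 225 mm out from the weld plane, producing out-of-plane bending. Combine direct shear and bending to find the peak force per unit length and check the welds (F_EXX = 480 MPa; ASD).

f_max ≈ 301 N/mm; adequate

L_w = 2 × 295 = 590 mm; section modulus (unit throat) S = 2 × L²/6 = 29010 mm².
Direct shear f_v = P/L_w = 37.9×10³/590 = 64.24 N/mm.
Moment M = P × e = 37.9×10³ × 225 = 8527500 N·mm; bending f_b = M/S = 294 N/mm.
f_max = √(f_v² + f_b²) = √(64.24² + 294²) = 300.9 N/mm.
r_n/Ω = (1/2.0) × 0.6 × 480 × (0.707 × 4) = 407.2 N/mm → adequate.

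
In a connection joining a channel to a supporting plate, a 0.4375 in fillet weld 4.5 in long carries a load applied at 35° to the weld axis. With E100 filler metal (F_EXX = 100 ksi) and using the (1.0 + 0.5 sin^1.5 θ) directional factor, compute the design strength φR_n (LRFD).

t_e = 0.707 × 0.4375 = 0.3093 in; A_we = 0.3093 × 4.5 = 1.392 in².
Directional factor: 1.0 + 0.5 sin^1.5(35°) = 1.217.
F_nw = 0.6 × 100 × 1.217 = 73.03 ksi.
φR_n = 0.75 × 73.03 × 1.392 = 76.24 kip.

φR_n ≈ 76.2 kip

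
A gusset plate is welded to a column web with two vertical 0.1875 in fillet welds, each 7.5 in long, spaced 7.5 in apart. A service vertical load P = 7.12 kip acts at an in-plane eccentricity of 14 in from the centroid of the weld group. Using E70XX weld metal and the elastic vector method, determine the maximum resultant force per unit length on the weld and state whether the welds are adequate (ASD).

E70XX → F_EXX = 70 ksi.
Total weld length L_w = 15 in. Treat welds as unit-width lines.
Polar moment about centroid: J = 2[d³/12 + d(b/2)²] = 2[7.5³/12 + 7.5×3.75²] = 281.2 in³.
Direct shear f_v = P/L_w = 7.12 / 15 = 0.4747 kip/in (vertical).
Torsion M = P·e = 7.12 × 14 = 99.68 kip·in.
Critical point at (x, y) = (3.75, 3.75) from centroid. f_tx = M·y/J = 1.329 kip/in; f_ty = M·x/J = 1.329 kip/in.
Resultant f_max = √[f_tx² + (f_v + f_ty)²] = √[1.329² + (0.4747 + 1.329)²] = 2.241 kip/in.
Capacity per unit length: r_n/Ω = (1/2.0) × 0.6 × 70 × (0.707 × 0.1875) = 2.784 kip/in.
2.241 ≤ 2.784 → adequate.

f_max ≈ 2.24 kip/in; adequate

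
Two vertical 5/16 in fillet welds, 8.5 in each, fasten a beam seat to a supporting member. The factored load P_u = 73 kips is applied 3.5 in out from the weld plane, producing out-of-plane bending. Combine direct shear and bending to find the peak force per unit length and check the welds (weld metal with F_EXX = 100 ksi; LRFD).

f_max ≈ 11.4 kip/in; NOT adequate

L_w = 2 × 8.5 = 17 in; section modulus (unit throat) S = 2 × L²/6 = 24.08 in².
Direct shear f_v = P/L_w = 73/17 = 4.294 kip/in.
Moment M = P × e = 73 × 3.5 = 255.5 kip·in; bending f_b = M/S = 10.61 kip/in.
f_max = √(f_v² + f_b²) = √(4.294² + 10.61²) = 11.45 kip/in.
φr_n = 0.75 × 0.6 × 100 × (0.707 × 0.3125) = 9.942 kip/in → NOT adequate.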